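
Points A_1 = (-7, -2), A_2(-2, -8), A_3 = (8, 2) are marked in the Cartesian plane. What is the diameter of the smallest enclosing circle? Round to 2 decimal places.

Side lengths²: A_1A_2² = 61, A_1A_3² = 241, A_2A_3² = 200.
Since A_1A_3² = 241 < 200 + 61 = 261, the triangle is acute, so the smallest enclosing circle is the circumcircle.
Circumcentre = (15/22, -15/22), r² = 14701/242.
Diameter = 2r = 2√(14701/242) ≈ 15.59.

15.59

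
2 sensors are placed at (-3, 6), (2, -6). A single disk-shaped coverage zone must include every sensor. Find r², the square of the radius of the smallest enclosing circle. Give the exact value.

The smallest circle enclosing two points has them as diameter endpoints.
Centre = midpoint = (-0.5, 0); r² = |(-3, 6)−(2, -6)|²/4 = 169/4 = 42.25.

42.25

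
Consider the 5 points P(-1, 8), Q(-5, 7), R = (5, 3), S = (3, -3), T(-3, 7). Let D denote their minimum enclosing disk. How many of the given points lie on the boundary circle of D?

2

The minimum enclosing circle of a finite set is fixed by two of the points (as a diameter) or three (as a circumcircle).
The farthest pair is Q–S with squared distance 164. The circle on this segment as diameter has centre (-1, 2) and r² = 164/4 = 41.
Check P: distance² to centre = 36 ≤ 41, so it lies inside.
All remaining points lie in this disk, and no smaller disk contains both endpoints, so this is the minimum enclosing circle.
The points at distance exactly r from the centre are Q, S — 2 points.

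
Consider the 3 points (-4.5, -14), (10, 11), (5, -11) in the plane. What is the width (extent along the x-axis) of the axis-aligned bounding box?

max x = 10, min x = -4.5, so width = 14.5.

14.5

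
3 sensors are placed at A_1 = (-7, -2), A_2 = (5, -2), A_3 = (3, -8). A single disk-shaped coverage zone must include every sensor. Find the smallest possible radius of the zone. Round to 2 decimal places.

6.15

Side lengths²: A_1A_2² = 144, A_1A_3² = 136, A_2A_3² = 40.
Since A_1A_2² = 144 < 136 + 40 = 176, the triangle is acute, so the smallest enclosing circle is the circumcircle.
Circumcentre = (-1, -10/3), r² = 340/9.
r = √(340/9) ≈ 6.15.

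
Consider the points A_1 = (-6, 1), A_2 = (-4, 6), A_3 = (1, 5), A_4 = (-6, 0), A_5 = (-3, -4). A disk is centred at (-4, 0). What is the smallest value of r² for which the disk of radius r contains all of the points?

The required radius is the distance from (-4, 0) to the farthest point.
Squared distances: 5, 36, 50, 4, 17.
Maximum is 50, attained at A_3.

50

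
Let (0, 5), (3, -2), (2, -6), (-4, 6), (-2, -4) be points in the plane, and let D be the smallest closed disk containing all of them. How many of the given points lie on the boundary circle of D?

A smallest enclosing disk is always determined by at most three of the input points on its boundary.
The farthest pair is (2, -6)–(-4, 6) with squared distance 180. The circle on this segment as diameter has centre (-1, 0) and r² = 180/4 = 45.
Check (0, 5): distance² to centre = 26 ≤ 45, so it lies inside.
All remaining points lie in this disk, and no smaller disk contains both endpoints, so this is the minimum enclosing circle.
The points at distance exactly r from the centre are (2, -6), (-4, 6) — 2 points.

2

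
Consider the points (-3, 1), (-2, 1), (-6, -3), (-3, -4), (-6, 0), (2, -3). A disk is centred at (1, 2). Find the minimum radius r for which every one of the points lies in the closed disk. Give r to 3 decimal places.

8.602

The required radius is the distance from (1, 2) to the farthest point.
Squared distances: 17, 10, 74, 52, 53, 26.
Maximum is 74, attained at (-6, -3).
r = √74 ≈ 8.602.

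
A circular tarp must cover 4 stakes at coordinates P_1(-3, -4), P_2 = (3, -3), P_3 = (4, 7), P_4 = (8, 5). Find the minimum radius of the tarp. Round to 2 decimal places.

By Welzl's lemma the MEC is supported by two points (diametrically opposite) or three points (on a circumcircle).
The farthest pair is P_1–P_4 with squared distance 202. The circle on this segment as diameter has centre (2.5, 0.5) and r² = 202/4 = 50.5.
Check P_2: distance² to centre = 12.5 ≤ 50.5, so it lies inside.
All remaining points lie in this disk, and no smaller disk contains both endpoints, so this is the minimum enclosing circle.
r = √(50.5) ≈ 7.11.

7.11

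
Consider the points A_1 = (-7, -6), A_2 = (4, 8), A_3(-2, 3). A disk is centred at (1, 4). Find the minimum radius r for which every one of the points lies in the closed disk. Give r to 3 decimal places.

The required radius is the distance from (1, 4) to the farthest point.
Squared distances: 164, 25, 10.
Maximum is 164, attained at A_1.
r = √164 ≈ 12.806.

12.806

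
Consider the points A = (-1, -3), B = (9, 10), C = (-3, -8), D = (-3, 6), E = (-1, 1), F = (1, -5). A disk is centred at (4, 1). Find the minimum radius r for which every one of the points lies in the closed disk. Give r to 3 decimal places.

11.402

The required radius is the distance from (4, 1) to the farthest point.
Squared distances: 41, 106, 130, 74, 25, 45.
Maximum is 130, attained at C.
r = √130 ≈ 11.402.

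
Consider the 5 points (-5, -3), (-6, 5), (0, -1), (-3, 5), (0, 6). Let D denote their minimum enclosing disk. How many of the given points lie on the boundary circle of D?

The minimum enclosing circle of a finite set is fixed by two of the points (as a diameter) or three (as a circumcircle).
The farthest pair is (-5, -3)–(0, 6) with squared distance 106. The circle on this segment as diameter has centre (-2.5, 1.5) and r² = 106/4 = 26.5.
Check (-6, 5): distance² to centre = 24.5 ≤ 26.5, so it lies inside.
All remaining points lie in this disk, and no smaller disk contains both endpoints, so this is the minimum enclosing circle.
The points at distance exactly r from the centre are (-5, -3), (0, 6) — 2 points.

2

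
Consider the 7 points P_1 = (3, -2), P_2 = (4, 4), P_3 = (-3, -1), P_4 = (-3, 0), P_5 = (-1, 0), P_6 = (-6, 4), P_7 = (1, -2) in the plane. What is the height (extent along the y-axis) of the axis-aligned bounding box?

max y = 4, min y = -2, so height = 6.

6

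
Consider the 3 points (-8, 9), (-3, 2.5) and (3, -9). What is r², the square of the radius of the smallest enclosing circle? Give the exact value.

Call the three points A, B, C in the order given.
Side lengths²: AB² = 67.25, AC² = 445, BC² = 168.25.
Since AC² = 445 ≥ 168.25 + 67.25 = 235.5, the angle opposite AC is not acute, so the smallest enclosing circle has AC as diameter.
Centre = midpoint of AC = (-2.5, 0), r² = 445/4 = 111.25.

111.25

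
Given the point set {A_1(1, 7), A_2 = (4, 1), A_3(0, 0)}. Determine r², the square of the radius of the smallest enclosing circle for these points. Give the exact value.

Side lengths²: A_1A_2² = 45, A_1A_3² = 50, A_2A_3² = 17.
Since A_1A_3² = 50 < 45 + 17 = 62, the triangle is acute, so the smallest enclosing circle is the circumcircle.
Circumcentre = (23/18, 61/18), r² = 2125/162.

2125/162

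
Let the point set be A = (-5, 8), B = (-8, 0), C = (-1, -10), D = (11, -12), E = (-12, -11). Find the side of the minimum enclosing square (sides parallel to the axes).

23

The bounding box has width 23 and height 20.
An axis-aligned square enclosing the set must have side ≥ max(width, height).
So the minimum side is max(23, 20) = 23.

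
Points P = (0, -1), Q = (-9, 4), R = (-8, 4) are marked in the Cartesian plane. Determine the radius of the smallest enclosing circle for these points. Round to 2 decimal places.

5.15

Side lengths²: PQ² = 106, PR² = 89, QR² = 1.
Since PQ² = 106 ≥ 89 + 1 = 90, the angle opposite PQ is not acute, so the smallest enclosing circle has PQ as diameter.
Centre = midpoint of PQ = (-4.5, 1.5), r² = 106/4 = 26.5.
r = √(26.5) ≈ 5.15.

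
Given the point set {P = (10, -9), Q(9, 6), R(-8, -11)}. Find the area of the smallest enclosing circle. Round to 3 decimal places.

453.960

Side lengths²: PQ² = 226, PR² = 328, QR² = 578.
Since QR² = 578 ≥ 328 + 226 = 554, the angle opposite QR is not acute, so the smallest enclosing circle has QR as diameter.
Centre = midpoint of QR = (0.5, -2.5), r² = 578/4 = 144.5.
Area = π·r² = π·144.5 ≈ 453.960.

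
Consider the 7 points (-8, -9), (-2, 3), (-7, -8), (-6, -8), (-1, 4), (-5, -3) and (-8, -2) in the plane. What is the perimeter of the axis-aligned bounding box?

Width = max x − min x = -1 − (-8) = 7.
Height = max y − min y = 4 − (-9) = 13.
Perimeter = 2(7 + 13) = 40.

40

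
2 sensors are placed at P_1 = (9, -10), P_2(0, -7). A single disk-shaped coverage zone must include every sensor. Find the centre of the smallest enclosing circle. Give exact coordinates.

(4.5, -8.5)

The smallest circle enclosing two points has them as diameter endpoints.
Centre = midpoint = (4.5, -8.5); r² = |P_1P_2|²/4 = 90/4 = 22.5.
Centre = (4.5, -8.5).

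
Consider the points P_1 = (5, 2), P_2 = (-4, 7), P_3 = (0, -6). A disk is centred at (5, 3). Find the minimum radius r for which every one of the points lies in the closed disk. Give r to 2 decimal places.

10.30

The required radius is the distance from (5, 3) to the farthest point.
Squared distances: 1, 97, 106.
Maximum is 106, attained at P_3.
r = √106 ≈ 10.30.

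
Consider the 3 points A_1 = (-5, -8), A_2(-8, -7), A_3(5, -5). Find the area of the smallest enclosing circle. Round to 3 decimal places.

135.874

Side lengths²: A_1A_2² = 10, A_1A_3² = 109, A_2A_3² = 173.
Since A_2A_3² = 173 ≥ 109 + 10 = 119, the angle opposite A_2A_3 is not acute, so the smallest enclosing circle has A_2A_3 as diameter.
Centre = midpoint of A_2A_3 = (-1.5, -6), r² = 173/4 = 43.25.
Area = π·r² = π·43.25 ≈ 135.874.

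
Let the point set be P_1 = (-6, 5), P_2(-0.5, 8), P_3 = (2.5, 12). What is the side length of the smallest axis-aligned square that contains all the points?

8.5

The bounding box has width 8.5 and height 7.
An axis-aligned square enclosing the set must have side ≥ max(width, height).
So the minimum side is max(8.5, 7) = 8.5.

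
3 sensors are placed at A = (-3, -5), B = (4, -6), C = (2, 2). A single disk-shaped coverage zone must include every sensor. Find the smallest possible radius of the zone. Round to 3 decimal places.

4.644

Side lengths²: AB² = 50, AC² = 74, BC² = 68.
Since AC² = 74 < 68 + 50 = 118, the triangle is acute, so the smallest enclosing circle is the circumcircle.
Circumcentre = (25/27, -68/27), r² = 15725/729.
r = √(15725/729) ≈ 4.644.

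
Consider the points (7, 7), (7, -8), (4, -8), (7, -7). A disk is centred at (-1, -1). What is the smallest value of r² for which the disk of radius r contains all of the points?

128

The required radius is the distance from (-1, -1) to the farthest point.
Squared distances: 128, 113, 74, 100.
Maximum is 128, attained at (7, 7).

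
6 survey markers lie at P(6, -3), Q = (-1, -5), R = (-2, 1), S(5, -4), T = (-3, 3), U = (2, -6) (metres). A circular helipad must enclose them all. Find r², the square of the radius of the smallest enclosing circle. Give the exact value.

A smallest enclosing disk is always determined by at most three of the input points on its boundary.
The minimum enclosing circle is determined by three boundary points: P, T, U.
Their circumcentre is (37/34, -21/34) with r² = 17225/578.
The farthest remaining point S is at distance² 15457/578 ≤ 17225/578.

17225/578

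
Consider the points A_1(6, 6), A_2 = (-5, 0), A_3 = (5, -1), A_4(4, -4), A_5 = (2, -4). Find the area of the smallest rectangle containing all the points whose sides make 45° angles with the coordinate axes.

In coordinates u = x + y, v = x − y the rectangle is axis-aligned; the map (x,y)→(u,v) scales areas by 2.
u-values: 12, -5, 4, 0, -2; range = 12 − (-5) = 17.
v-values: 0, -5, 6, 8, 6; range = 8 − (-5) = 13.
Area = (17 × 13) / 2 = 110.5.

110.5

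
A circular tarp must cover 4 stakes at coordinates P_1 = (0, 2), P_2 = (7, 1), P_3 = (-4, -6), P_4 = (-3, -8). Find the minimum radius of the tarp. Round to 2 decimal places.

6.73

The minimum enclosing circle of a finite set is fixed by two of the points (as a diameter) or three (as a circumcircle).
The farthest pair is P_2–P_4 with squared distance 181. The circle on this segment as diameter has centre (2, -3.5) and r² = 181/4 = 45.25.
Check P_1: distance² to centre = 34.25 ≤ 45.25, so it lies inside.
All remaining points lie in this disk, and no smaller disk contains both endpoints, so this is the minimum enclosing circle.
r = √(45.25) ≈ 6.73.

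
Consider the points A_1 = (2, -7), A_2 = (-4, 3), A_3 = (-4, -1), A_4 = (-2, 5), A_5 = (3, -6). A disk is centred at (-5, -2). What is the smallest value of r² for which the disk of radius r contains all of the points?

80

The required radius is the distance from (-5, -2) to the farthest point.
Squared distances: 74, 26, 2, 58, 80.
Maximum is 80, attained at A_5.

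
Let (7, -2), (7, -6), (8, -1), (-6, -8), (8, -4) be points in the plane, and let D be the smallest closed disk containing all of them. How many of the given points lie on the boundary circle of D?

2

The farthest pair is (8, -1)–(-6, -8) with squared distance 245. The circle on this segment as diameter has centre (1, -4.5) and r² = 245/4 = 61.25.
Check (7, -2): distance² to centre = 42.25 ≤ 61.25, so it lies inside.
All remaining points lie in this disk, and no smaller disk contains both endpoints, so this is the minimum enclosing circle.
The points at distance exactly r from the centre are (8, -1), (-6, -8) — 2 points.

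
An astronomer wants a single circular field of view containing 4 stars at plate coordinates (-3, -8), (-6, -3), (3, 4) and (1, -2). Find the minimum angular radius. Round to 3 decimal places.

6.708

The minimum enclosing circle of a finite set is fixed by two of the points (as a diameter) or three (as a circumcircle).
The farthest pair is (-3, -8)–(3, 4) with squared distance 180. The circle on this segment as diameter has centre (0, -2) and r² = 180/4 = 45.
Check (-6, -3): distance² to centre = 37 ≤ 45, so it lies inside.
All remaining points lie in this disk, and no smaller disk contains both endpoints, so this is the minimum enclosing circle.
r = √45 ≈ 6.708.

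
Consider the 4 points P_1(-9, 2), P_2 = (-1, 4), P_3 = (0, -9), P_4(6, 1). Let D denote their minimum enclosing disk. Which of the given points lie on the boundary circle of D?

A smallest enclosing disk is always determined by at most three of the input points on its boundary.
The minimum enclosing circle is determined by three boundary points: P_1, P_3, P_4.
Their circumcentre is (-131/78, -31/26) with r² = 194021/3042.
The farthest remaining point P_2 is at distance² 83417/3042 ≤ 194021/3042.
The points at distance exactly r from the centre are P_1, P_3, P_4 — 3 points.

P_1, P_3, P_4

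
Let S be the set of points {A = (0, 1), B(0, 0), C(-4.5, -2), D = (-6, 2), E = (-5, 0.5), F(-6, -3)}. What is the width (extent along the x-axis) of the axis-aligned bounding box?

max x = 0, min x = -6, so width = 6.

6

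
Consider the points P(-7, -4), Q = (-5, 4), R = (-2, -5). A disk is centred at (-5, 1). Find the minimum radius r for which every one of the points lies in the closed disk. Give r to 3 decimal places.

6.708

The required radius is the distance from (-5, 1) to the farthest point.
Squared distances: 29, 9, 45.
Maximum is 45, attained at R.
r = √45 ≈ 6.708.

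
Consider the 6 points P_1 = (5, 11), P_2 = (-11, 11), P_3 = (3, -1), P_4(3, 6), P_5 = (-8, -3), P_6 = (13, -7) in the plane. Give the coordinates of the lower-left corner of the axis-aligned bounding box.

(-11, -7)

x-range [-11, 13], y-range [-7, 11].
The lower-left corner is (-11, -7).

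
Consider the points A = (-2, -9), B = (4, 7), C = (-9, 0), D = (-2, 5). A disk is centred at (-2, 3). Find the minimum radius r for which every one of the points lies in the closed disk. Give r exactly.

12

The required radius is the distance from (-2, 3) to the farthest point.
Squared distances: 144, 52, 58, 4.
Maximum is 144, attained at A.
r = √144 = 12.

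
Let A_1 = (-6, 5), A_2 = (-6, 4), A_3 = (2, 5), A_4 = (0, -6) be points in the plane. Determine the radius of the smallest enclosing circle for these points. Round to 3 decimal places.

The minimum enclosing circle of a finite set is fixed by two of the points (as a diameter) or three (as a circumcircle).
The minimum enclosing circle is determined by three boundary points: A_1, A_3, A_4.
Their circumcentre is (-2, 1/22) with r² = 19625/484.
The farthest remaining point A_2 is at distance² 15313/484 ≤ 19625/484.
r = √(19625/484) ≈ 6.368.

6.368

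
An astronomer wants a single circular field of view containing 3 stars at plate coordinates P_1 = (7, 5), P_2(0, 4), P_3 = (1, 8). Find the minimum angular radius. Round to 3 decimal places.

Side lengths²: P_1P_2² = 50, P_1P_3² = 45, P_2P_3² = 17.
Since P_1P_2² = 50 < 45 + 17 = 62, the triangle is acute, so the smallest enclosing circle is the circumcircle.
Circumcentre = (61/18, 95/18), r² = 2125/162.
r = √(2125/162) ≈ 3.622.

3.622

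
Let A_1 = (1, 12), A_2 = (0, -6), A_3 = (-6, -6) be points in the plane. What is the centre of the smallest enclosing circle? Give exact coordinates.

Side lengths²: A_1A_2² = 325, A_1A_3² = 373, A_2A_3² = 36.
Since A_1A_3² = 373 ≥ 325 + 36 = 361, the angle opposite A_1A_3 is not acute, so the smallest enclosing circle has A_1A_3 as diameter.
Centre = midpoint of A_1A_3 = (-2.5, 3), r² = 373/4 = 93.25.
Centre = (-2.5, 3).

(-2.5, 3)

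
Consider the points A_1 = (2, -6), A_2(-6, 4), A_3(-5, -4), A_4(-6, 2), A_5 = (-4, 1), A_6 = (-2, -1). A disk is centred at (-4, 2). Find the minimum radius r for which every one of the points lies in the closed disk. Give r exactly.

The required radius is the distance from (-4, 2) to the farthest point.
Squared distances: 100, 8, 37, 4, 1, 13.
Maximum is 100, attained at A_1.
r = √100 = 10.

10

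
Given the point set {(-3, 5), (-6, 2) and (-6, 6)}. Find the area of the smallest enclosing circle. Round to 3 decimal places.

15.708

Call the three points A, B, C in the order given.
Side lengths²: AB² = 18, AC² = 10, BC² = 16.
Since AB² = 18 < 16 + 10 = 26, the triangle is acute, so the smallest enclosing circle is the circumcircle.
Circumcentre = (-5, 4), r² = 5.
Area = π·r² = π·5 ≈ 15.708.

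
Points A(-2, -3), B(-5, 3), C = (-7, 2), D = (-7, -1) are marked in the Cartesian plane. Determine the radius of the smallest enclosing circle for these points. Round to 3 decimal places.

3.536

The minimum enclosing circle of a finite set is fixed by two of the points (as a diameter) or three (as a circumcircle).
The farthest pair is A–C with squared distance 50. The circle on this segment as diameter has centre (-4.5, -0.5) and r² = 50/4 = 12.5.
Check B: distance² to centre = 12.5 ≤ 12.5, so it lies inside.
All remaining points lie in this disk, and no smaller disk contains both endpoints, so this is the minimum enclosing circle.
r = √(12.5) ≈ 3.536.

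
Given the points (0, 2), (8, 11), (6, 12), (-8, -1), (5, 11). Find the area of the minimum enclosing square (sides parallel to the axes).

The bounding box has width 16 and height 13.
An axis-aligned square enclosing the set must have side ≥ max(width, height).
So the minimum side is max(16, 13) = 16.
Area = 16² = 256.

256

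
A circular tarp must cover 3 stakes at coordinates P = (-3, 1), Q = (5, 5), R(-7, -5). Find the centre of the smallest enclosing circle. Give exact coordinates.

(-1, 0)

Side lengths²: PQ² = 80, PR² = 52, QR² = 244.
Since QR² = 244 ≥ 80 + 52 = 132, the angle opposite QR is not acute, so the smallest enclosing circle has QR as diameter.
Centre = midpoint of QR = (-1, 0), r² = 244/4 = 61.
Centre = (-1, 0).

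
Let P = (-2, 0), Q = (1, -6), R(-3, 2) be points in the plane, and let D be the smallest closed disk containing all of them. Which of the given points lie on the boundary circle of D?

Side lengths²: PQ² = 45, PR² = 5, QR² = 80.
Since QR² = 80 ≥ 45 + 5 = 50, the angle opposite QR is not acute, so the smallest enclosing circle has QR as diameter.
Centre = midpoint of QR = (-1, -2), r² = 80/4 = 20.
The points at distance exactly r from the centre are Q, R — 2 points.

Q, R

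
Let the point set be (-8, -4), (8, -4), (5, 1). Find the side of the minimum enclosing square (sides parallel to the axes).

The bounding box has width 16 and height 5.
An axis-aligned square enclosing the set must have side ≥ max(width, height).
So the minimum side is max(16, 5) = 16.

16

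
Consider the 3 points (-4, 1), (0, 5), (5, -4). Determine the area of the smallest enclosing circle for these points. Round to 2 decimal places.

Call the three points A, B, C in the order given.
Side lengths²: AB² = 32, AC² = 106, BC² = 106.
Since BC² = 106 < 106 + 32 = 138, the triangle is acute, so the smallest enclosing circle is the circumcircle.
Circumcentre = (17/14, -3/14), r² = 2809/98.
Area = π·r² = π·2809/98 ≈ 90.05.

90.05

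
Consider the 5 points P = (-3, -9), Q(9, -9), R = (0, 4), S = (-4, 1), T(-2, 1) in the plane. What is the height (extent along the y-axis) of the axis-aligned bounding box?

13

max y = 4, min y = -9, so height = 13.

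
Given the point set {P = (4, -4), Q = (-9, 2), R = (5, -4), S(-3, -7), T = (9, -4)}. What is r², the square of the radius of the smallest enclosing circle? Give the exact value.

90

The minimum enclosing circle of a finite set is fixed by two of the points (as a diameter) or three (as a circumcircle).
The farthest pair is Q–T with squared distance 360. The circle on this segment as diameter has centre (0, -1) and r² = 360/4 = 90.
Check P: distance² to centre = 25 ≤ 90, so it lies inside.
All remaining points lie in this disk, and no smaller disk contains both endpoints, so this is the minimum enclosing circle.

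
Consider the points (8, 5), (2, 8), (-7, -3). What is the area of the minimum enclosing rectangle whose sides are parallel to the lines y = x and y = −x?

103.5

In coordinates u = x + y, v = x − y the rectangle is axis-aligned; the map (x,y)→(u,v) scales areas by 2.
u-values: 13, 10, -10; range = 13 − (-10) = 23.
v-values: 3, -6, -4; range = 3 − (-6) = 9.
Area = (23 × 9) / 2 = 103.5.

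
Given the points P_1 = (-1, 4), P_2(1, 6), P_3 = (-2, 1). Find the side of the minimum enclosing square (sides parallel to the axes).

The bounding box has width 3 and height 5.
An axis-aligned square enclosing the set must have side ≥ max(width, height).
So the minimum side is max(3, 5) = 5.

5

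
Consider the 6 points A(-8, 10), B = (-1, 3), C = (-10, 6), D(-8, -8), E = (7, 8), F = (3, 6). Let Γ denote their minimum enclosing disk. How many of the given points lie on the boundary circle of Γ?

By Welzl's lemma the MEC is supported by two points (diametrically opposite) or three points (on a circumcircle).
The minimum enclosing circle is determined by three boundary points: A, D, E.
Their circumcentre is (-47/30, 1) with r² = 110149/900.
The farthest remaining point C is at distance² 86509/900 ≤ 110149/900.
The points at distance exactly r from the centre are A, D, E — 3 points.

3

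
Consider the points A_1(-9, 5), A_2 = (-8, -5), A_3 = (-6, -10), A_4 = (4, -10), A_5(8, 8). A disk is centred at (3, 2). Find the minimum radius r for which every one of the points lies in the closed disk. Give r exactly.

The required radius is the distance from (3, 2) to the farthest point.
Squared distances: 153, 170, 225, 145, 61.
Maximum is 225, attained at A_3.
r = √225 = 15.

15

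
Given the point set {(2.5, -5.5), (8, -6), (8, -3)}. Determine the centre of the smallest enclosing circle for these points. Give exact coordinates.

(59/11, -4.5)

Call the three points A, B, C in the order given.
Side lengths²: AB² = 30.5, AC² = 36.5, BC² = 9.
Since AC² = 36.5 < 30.5 + 9 = 39.5, the triangle is acute, so the smallest enclosing circle is the circumcircle.
Circumcentre = (59/11, -4.5), r² = 4453/484.
Centre = (59/11, -4.5).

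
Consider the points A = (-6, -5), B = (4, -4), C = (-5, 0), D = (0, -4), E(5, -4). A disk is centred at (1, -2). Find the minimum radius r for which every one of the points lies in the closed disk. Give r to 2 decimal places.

7.62

The required radius is the distance from (1, -2) to the farthest point.
Squared distances: 58, 13, 40, 5, 20.
Maximum is 58, attained at A.
r = √58 ≈ 7.62.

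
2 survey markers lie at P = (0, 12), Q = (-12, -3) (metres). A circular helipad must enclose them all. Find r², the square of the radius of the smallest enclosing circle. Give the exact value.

The smallest circle enclosing two points has them as diameter endpoints.
Centre = midpoint = (-6, 4.5); r² = |PQ|²/4 = 369/4 = 92.25.

92.25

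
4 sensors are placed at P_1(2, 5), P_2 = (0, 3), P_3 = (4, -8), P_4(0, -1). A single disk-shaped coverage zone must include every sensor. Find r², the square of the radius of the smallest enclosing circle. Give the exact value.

43.25

The minimum enclosing circle of a finite set is fixed by two of the points (as a diameter) or three (as a circumcircle).
The farthest pair is P_1–P_3 with squared distance 173. The circle on this segment as diameter has centre (3, -1.5) and r² = 173/4 = 43.25.
Check P_2: distance² to centre = 29.25 ≤ 43.25, so it lies inside.
All remaining points lie in this disk, and no smaller disk contains both endpoints, so this is the minimum enclosing circle.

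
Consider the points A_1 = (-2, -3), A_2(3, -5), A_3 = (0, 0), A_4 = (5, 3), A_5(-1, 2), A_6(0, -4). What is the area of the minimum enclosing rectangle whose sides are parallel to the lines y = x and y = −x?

71.5

In coordinates u = x + y, v = x − y the rectangle is axis-aligned; the map (x,y)→(u,v) scales areas by 2.
u-values: -5, -2, 0, 8, 1, -4; range = 8 − (-5) = 13.
v-values: 1, 8, 0, 2, -3, 4; range = 8 − (-3) = 11.
Area = (13 × 11) / 2 = 71.5.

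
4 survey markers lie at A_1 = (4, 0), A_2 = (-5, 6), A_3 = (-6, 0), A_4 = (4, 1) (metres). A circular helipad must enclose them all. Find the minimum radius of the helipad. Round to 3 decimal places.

5.483

A smallest enclosing disk is always determined by at most three of the input points on its boundary.
The minimum enclosing circle is determined by three boundary points: A_1, A_2, A_3.
Their circumcentre is (-1, 2.25) with r² = 30.0625.
The farthest remaining point A_4 is at distance² 26.5625 ≤ 30.0625.
r = √(30.0625) ≈ 5.483.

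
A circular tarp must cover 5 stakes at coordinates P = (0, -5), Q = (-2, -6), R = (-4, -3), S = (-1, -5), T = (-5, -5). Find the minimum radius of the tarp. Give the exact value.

2.5

The farthest pair is P–T with squared distance 25. The circle on this segment as diameter has centre (-2.5, -5) and r² = 25/4 = 6.25.
Check Q: distance² to centre = 1.25 ≤ 6.25, so it lies inside.
All remaining points lie in this disk, and no smaller disk contains both endpoints, so this is the minimum enclosing circle.
r = √(6.25) = 2.5.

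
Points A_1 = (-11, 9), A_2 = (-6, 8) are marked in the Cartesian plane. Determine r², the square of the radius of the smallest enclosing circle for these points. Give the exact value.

The smallest circle enclosing two points has them as diameter endpoints.
Centre = midpoint = (-8.5, 8.5); r² = |A_1A_2|²/4 = 26/4 = 6.5.

6.5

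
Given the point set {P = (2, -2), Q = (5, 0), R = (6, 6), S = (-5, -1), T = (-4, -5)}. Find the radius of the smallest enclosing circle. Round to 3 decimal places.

7.433

A smallest enclosing disk is always determined by at most three of the input points on its boundary.
The farthest pair is R–T with squared distance 221. The circle on this segment as diameter has centre (1, 0.5) and r² = 221/4 = 55.25.
Check P: distance² to centre = 7.25 ≤ 55.25, so it lies inside.
All remaining points lie in this disk, and no smaller disk contains both endpoints, so this is the minimum enclosing circle.
r = √(55.25) ≈ 7.433.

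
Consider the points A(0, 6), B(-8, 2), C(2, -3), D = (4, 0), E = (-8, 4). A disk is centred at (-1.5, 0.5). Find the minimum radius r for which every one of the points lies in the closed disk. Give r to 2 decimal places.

The required radius is the distance from (-1.5, 0.5) to the farthest point.
Squared distances: 32.5, 44.5, 24.5, 30.5, 54.5.
Maximum is 54.5, attained at E.
r = √(54.5) ≈ 7.38.

7.38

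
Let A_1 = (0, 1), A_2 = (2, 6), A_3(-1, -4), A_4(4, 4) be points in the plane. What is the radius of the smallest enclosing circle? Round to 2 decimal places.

5.22

A smallest enclosing disk is always determined by at most three of the input points on its boundary.
The farthest pair is A_2–A_3 with squared distance 109. The circle on this segment as diameter has centre (0.5, 1) and r² = 109/4 = 27.25.
Check A_1: distance² to centre = 0.25 ≤ 27.25, so it lies inside.
All remaining points lie in this disk, and no smaller disk contains both endpoints, so this is the minimum enclosing circle.
r = √(27.25) ≈ 5.22.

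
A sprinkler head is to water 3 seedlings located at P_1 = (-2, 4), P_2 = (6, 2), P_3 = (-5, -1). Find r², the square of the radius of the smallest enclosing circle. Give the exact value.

32.5

Side lengths²: P_1P_2² = 68, P_1P_3² = 34, P_2P_3² = 130.
Since P_2P_3² = 130 ≥ 68 + 34 = 102, the angle opposite P_2P_3 is not acute, so the smallest enclosing circle has P_2P_3 as diameter.
Centre = midpoint of P_2P_3 = (0.5, 0.5), r² = 130/4 = 32.5.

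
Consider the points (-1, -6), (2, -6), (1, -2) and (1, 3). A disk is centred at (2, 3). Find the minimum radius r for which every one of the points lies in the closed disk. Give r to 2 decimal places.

The required radius is the distance from (2, 3) to the farthest point.
Squared distances: 90, 81, 26, 1.
Maximum is 90, attained at (-1, -6).
r = √90 ≈ 9.49.

9.49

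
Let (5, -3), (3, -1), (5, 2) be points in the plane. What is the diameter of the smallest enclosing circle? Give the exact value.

Call the three points A, B, C in the order given.
Side lengths²: AB² = 8, AC² = 25, BC² = 13.
Since AC² = 25 ≥ 13 + 8 = 21, the angle opposite AC is not acute, so the smallest enclosing circle has AC as diameter.
Centre = midpoint of AC = (5, -0.5), r² = 25/4 = 6.25.
Diameter = 2r = 2√(6.25) = 5.

5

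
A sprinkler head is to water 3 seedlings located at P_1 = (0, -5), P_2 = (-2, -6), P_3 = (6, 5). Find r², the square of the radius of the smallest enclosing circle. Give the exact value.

46.25

Side lengths²: P_1P_2² = 5, P_1P_3² = 136, P_2P_3² = 185.
Since P_2P_3² = 185 ≥ 136 + 5 = 141, the angle opposite P_2P_3 is not acute, so the smallest enclosing circle has P_2P_3 as diameter.
Centre = midpoint of P_2P_3 = (2, -0.5), r² = 185/4 = 46.25.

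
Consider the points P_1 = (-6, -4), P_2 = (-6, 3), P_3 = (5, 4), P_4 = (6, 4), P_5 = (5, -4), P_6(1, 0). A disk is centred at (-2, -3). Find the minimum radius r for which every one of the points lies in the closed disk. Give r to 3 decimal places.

The required radius is the distance from (-2, -3) to the farthest point.
Squared distances: 17, 52, 98, 113, 50, 18.
Maximum is 113, attained at P_4.
r = √113 ≈ 10.630.

10.630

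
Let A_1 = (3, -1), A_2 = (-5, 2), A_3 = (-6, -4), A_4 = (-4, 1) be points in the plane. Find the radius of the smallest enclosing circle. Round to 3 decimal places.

By Welzl's lemma the MEC is supported by two points (diametrically opposite) or three points (on a circumcircle).
The minimum enclosing circle is determined by three boundary points: A_1, A_2, A_3.
Their circumcentre is (-61/34, -55/34) with r² = 13505/578.
The farthest remaining point A_4 is at distance² 6773/578 ≤ 13505/578.
r = √(13505/578) ≈ 4.834.

4.834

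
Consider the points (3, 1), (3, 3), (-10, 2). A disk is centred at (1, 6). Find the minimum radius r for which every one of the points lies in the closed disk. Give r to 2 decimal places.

11.70

The required radius is the distance from (1, 6) to the farthest point.
Squared distances: 29, 13, 137.
Maximum is 137, attained at (-10, 2).
r = √137 ≈ 11.70.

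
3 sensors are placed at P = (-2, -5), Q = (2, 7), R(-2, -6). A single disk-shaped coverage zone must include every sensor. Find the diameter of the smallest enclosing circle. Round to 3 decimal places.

Side lengths²: PQ² = 160, PR² = 1, QR² = 185.
Since QR² = 185 ≥ 160 + 1 = 161, the angle opposite QR is not acute, so the smallest enclosing circle has QR as diameter.
Centre = midpoint of QR = (0, 0.5), r² = 185/4 = 46.25.
Diameter = 2r = 2√(46.25) ≈ 13.601.

13.601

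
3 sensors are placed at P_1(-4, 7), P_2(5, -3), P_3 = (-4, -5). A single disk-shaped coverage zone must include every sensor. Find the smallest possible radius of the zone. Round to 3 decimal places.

Side lengths²: P_1P_2² = 181, P_1P_3² = 144, P_2P_3² = 85.
Since P_1P_2² = 181 < 144 + 85 = 229, the triangle is acute, so the smallest enclosing circle is the circumcircle.
Circumcentre = (-11/18, 1), r² = 15385/324.
r = √(15385/324) ≈ 6.891.

6.891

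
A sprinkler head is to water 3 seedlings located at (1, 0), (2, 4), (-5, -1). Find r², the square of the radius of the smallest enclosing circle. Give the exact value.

18.5

Call the three points A, B, C in the order given.
Side lengths²: AB² = 17, AC² = 37, BC² = 74.
Since BC² = 74 ≥ 37 + 17 = 54, the angle opposite BC is not acute, so the smallest enclosing circle has BC as diameter.
Centre = midpoint of BC = (-1.5, 1.5), r² = 74/4 = 18.5.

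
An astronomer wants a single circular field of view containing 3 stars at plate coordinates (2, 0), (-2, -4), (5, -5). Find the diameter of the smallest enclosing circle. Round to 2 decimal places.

Call the three points A, B, C in the order given.
Side lengths²: AB² = 32, AC² = 34, BC² = 50.
Since BC² = 50 < 34 + 32 = 66, the triangle is acute, so the smallest enclosing circle is the circumcircle.
Circumcentre = (1.625, -3.625), r² = 13.28125.
Diameter = 2r = 2√(13.28125) ≈ 7.29.

7.29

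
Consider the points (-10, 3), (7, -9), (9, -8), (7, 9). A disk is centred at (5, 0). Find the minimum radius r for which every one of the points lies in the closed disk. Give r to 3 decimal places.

15.297

The required radius is the distance from (5, 0) to the farthest point.
Squared distances: 234, 85, 80, 85.
Maximum is 234, attained at (-10, 3).
r = √234 ≈ 15.297.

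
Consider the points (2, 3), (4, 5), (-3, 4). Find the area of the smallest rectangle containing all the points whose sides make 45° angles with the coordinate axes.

In coordinates u = x + y, v = x − y the rectangle is axis-aligned; the map (x,y)→(u,v) scales areas by 2.
u-values: 5, 9, 1; range = 9 − 1 = 8.
v-values: -1, -1, -7; range = -1 − (-7) = 6.
Area = (8 × 6) / 2 = 24.

24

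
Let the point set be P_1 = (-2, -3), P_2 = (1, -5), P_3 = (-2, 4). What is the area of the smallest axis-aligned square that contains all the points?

The bounding box has width 3 and height 9.
An axis-aligned square enclosing the set must have side ≥ max(width, height).
So the minimum side is max(3, 9) = 9.
Area = 9² = 81.

81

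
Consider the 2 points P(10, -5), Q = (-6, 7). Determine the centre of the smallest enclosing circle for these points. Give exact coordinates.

The smallest circle enclosing two points has them as diameter endpoints.
Centre = midpoint = (2, 1); r² = |PQ|²/4 = 400/4 = 100.
Centre = (2, 1).

(2, 1)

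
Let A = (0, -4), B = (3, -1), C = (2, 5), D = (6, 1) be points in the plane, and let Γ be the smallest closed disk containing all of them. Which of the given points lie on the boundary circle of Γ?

The minimum enclosing circle is determined by three boundary points: A, C, D.
Their circumcentre is (31/22, 9/22) with r² = 5185/242.
The farthest remaining point B is at distance² 1093/242 ≤ 5185/242.
The points at distance exactly r from the centre are A, C, D — 3 points.

A, C, D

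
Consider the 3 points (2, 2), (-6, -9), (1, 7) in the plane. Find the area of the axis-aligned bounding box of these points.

x ranges over [-6, 2], width 8.
y ranges over [-9, 7], height 16.
Area = 8 × 16 = 128.

128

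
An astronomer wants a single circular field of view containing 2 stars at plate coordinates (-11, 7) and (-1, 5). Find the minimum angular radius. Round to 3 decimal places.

The smallest circle enclosing two points has them as diameter endpoints.
Centre = midpoint = (-6, 6); r² = |(-11, 7)−(-1, 5)|²/4 = 104/4 = 26.
r = √26 ≈ 5.099.

5.099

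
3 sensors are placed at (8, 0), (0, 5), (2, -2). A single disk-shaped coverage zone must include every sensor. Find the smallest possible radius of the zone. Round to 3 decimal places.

4.721

Call the three points A, B, C in the order given.
Side lengths²: AB² = 89, AC² = 40, BC² = 53.
Since AB² = 89 < 53 + 40 = 93, the triangle is acute, so the smallest enclosing circle is the circumcircle.
Circumcentre = (179/46, 107/46), r² = 23585/1058.
r = √(23585/1058) ≈ 4.721.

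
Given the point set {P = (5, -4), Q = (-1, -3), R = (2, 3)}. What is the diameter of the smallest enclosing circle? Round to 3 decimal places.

Side lengths²: PQ² = 37, PR² = 58, QR² = 45.
Since PR² = 58 < 45 + 37 = 82, the triangle is acute, so the smallest enclosing circle is the circumcircle.
Circumcentre = (63/26, -25/26), r² = 5365/338.
Diameter = 2r = 2√(5365/338) ≈ 7.968.

7.968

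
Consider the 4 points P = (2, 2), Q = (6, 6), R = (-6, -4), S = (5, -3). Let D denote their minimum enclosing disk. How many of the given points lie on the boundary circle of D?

By Welzl's lemma the MEC is supported by two points (diametrically opposite) or three points (on a circumcircle).
The farthest pair is Q–R with squared distance 244. The circle on this segment as diameter has centre (0, 1) and r² = 244/4 = 61.
Check P: distance² to centre = 5 ≤ 61, so it lies inside.
All remaining points lie in this disk, and no smaller disk contains both endpoints, so this is the minimum enclosing circle.
The points at distance exactly r from the centre are Q, R — 2 points.

2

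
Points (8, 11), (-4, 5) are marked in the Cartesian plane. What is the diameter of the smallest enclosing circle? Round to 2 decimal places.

The smallest circle enclosing two points has them as diameter endpoints.
Centre = midpoint = (2, 8); r² = |(8, 11)−(-4, 5)|²/4 = 180/4 = 45.
Diameter = 2r = 2√45 ≈ 13.42.

13.42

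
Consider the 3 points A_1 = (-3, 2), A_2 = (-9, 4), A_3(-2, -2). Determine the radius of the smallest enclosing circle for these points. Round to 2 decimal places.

4.61

Side lengths²: A_1A_2² = 40, A_1A_3² = 17, A_2A_3² = 85.
Since A_2A_3² = 85 ≥ 40 + 17 = 57, the angle opposite A_2A_3 is not acute, so the smallest enclosing circle has A_2A_3 as diameter.
Centre = midpoint of A_2A_3 = (-5.5, 1), r² = 85/4 = 21.25.
r = √(21.25) ≈ 4.61.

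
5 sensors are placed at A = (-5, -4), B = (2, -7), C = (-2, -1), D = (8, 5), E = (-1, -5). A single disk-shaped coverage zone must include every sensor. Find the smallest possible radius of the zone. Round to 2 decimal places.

The farthest pair is A–D with squared distance 250. The circle on this segment as diameter has centre (1.5, 0.5) and r² = 250/4 = 62.5.
Check B: distance² to centre = 56.5 ≤ 62.5, so it lies inside.
All remaining points lie in this disk, and no smaller disk contains both endpoints, so this is the minimum enclosing circle.
r = √(62.5) ≈ 7.91.

7.91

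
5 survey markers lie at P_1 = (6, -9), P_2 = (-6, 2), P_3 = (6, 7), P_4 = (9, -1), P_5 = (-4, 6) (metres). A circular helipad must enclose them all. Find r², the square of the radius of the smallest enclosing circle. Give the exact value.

82.0625

By Welzl's lemma the MEC is supported by two points (diametrically opposite) or three points (on a circumcircle).
The minimum enclosing circle is determined by three boundary points: P_1, P_3, P_5.
Their circumcentre is (1.75, -1) with r² = 82.0625.
The farthest remaining point P_2 is at distance² 69.0625 ≤ 82.0625.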